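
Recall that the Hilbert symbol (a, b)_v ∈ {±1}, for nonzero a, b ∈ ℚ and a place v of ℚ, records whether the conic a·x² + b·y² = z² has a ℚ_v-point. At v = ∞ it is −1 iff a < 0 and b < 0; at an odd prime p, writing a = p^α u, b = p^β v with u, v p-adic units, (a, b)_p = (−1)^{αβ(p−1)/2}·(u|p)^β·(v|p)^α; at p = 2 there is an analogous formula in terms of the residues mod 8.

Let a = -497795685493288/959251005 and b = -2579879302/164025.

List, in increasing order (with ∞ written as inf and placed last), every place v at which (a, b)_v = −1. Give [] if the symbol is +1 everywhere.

(a, b) ≡ (-2210, -22) mod (ℚ^×)²; places V = {2, 3, 5, 7, 11, 13, 17, 19, ∞}.
(a,b)_7: α=8, u≡1; β=4, v≡5 (mod 7); (1|7)=+1, (5|7)=-1; sign (−1)^0·+1^4·-1^8 = +1.
(a,b)_19: α=-2, u≡13; β=0, v≡11 (mod 19); (13|19)=-1, (11|19)=+1; sign (−1)^0·-1^0·+1^-2 = +1.
(a,b)_13: α=3, u≡1; β=2, v≡1 (mod 13); (1|13)=+1, (1|13)=+1; sign (−1)^0·+1^2·+1^3 = +1.
(a,b)_11: α=0, u≡3; β=1, v≡4 (mod 11); (3|11)=+1, (4|11)=+1; sign (−1)^0·+1^1·+1^0 = +1.
(a,b)_2: α=3, β=1; u≡7, v≡5 (mod 8); ε(u)ε(v)=1·0, αω(v)=3·1, βω(u)=1·0; sum ≡ 1  ⇒  -1.
(a,b)_3: α=-12, u≡1; β=-8, v≡2 (mod 3); (1|3)=+1, (2|3)=-1; sign (−1)^0·+1^-8·-1^-12 = +1.
(a,b)_∞: sgn(-2210)=−, sgn(-22)=−, so -1.
(a,b)_5: α=-1, u≡2; β=-2, v≡3 (mod 5); (2|5)=-1, (3|5)=-1; sign (−1)^0·-1^-2·-1^-1 = -1.
(a,b)_17: α=3, u≡14; β=2, v≡6 (mod 17); (14|17)=-1, (6|17)=-1; sign (−1)^0·-1^2·-1^3 = -1.
(-2210, -22 / ℚ) ramifies at {2, 5, 17, ∞}: a division algebra.

[2, 5, 17, inf]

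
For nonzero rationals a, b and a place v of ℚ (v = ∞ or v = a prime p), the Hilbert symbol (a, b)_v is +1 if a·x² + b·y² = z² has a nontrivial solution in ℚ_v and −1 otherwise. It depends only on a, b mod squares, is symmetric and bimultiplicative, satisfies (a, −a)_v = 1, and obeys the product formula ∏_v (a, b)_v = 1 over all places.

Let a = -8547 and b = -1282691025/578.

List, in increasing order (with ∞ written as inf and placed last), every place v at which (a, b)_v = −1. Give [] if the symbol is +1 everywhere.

[2, 7, 11, 29, 37, inf]

Mod squares: a ≡ -8547, b ≡ -11401698. Check v ∈ {∞, 2, 3, 5, 7, 11, 17, 23, 29, 37}.
v=37: a=37^1·(≡28), b=37^1·(≡31) mod 37; (28|37)=+1, (31|37)=-1; (−1)^{1·1·18}·(+1)^1·(-1)^1 = -1.
v=23: a=23^0·(≡9), b=23^1·(≡2) mod 23; (9|23)=+1, (2|23)=+1; (−1)^{0·1·11}·(+1)^1·(+1)^0 = +1.
v=2: v_2(a)=0, v_2(b)=-1; units ≡ 5, 7 (mod 8); ε·ε+αω+βω = 0·1+0·0+-1·1 ≡ 1  ⇒  (a,b)_2 = -1.
v=∞: -8547 < 0 and -11401698 < 0  ⇒  (a,b)_∞ = -1.
v=11: a=11^1·(≡4), b=11^1·(≡5) mod 11; (4|11)=+1, (5|11)=+1; (−1)^{1·1·5}·(+1)^1·(+1)^1 = -1.
v=17: a=17^0·(≡4), b=17^-2·(≡15) mod 17; (4|17)=+1, (15|17)=+1; (−1)^{0·-2·8}·(+1)^-2·(+1)^0 = +1.
v=29: a=29^0·(≡8), b=29^1·(≡6) mod 29; (8|29)=-1, (6|29)=+1; (−1)^{0·1·14}·(-1)^1·(+1)^0 = -1.
v=7: a=7^1·(≡4), b=7^1·(≡2) mod 7; (4|7)=+1, (2|7)=+1; (−1)^{1·1·3}·(+1)^1·(+1)^1 = -1.
v=3: a=3^1·(≡1), b=3^3·(≡2) mod 3; (1|3)=+1, (2|3)=-1; (−1)^{1·3·1}·(+1)^3·(-1)^1 = +1.
v=5: a=5^0·(≡3), b=5^2·(≡3) mod 5; (3|5)=-1, (3|5)=-1; (−1)^{0·2·2}·(-1)^2·(-1)^0 = +1.
|Ram(-8547, -11401698)| = 6, even; anisotropic at {2, 7, 11, 29, 37, ∞}.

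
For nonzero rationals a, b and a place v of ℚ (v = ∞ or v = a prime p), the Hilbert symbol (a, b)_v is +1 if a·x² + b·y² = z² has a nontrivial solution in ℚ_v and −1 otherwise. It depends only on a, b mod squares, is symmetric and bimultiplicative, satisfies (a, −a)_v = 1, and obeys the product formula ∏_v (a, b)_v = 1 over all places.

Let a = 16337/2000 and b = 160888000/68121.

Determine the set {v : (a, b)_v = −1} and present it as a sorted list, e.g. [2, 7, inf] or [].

(a, b) ≡ (85, 595) mod (ℚ^×)²; places V = {2, 3, 5, 7, 13, 17, 29, 31, ∞}.
(a,b)_2: α=-4, β=6; u≡5, v≡3 (mod 8); ε(u)ε(v)=0·1, αω(v)=-4·1, βω(u)=6·1; sum ≡ 0  ⇒  +1.
(a,b)_5: α=-3, u≡2; β=3, v≡4 (mod 5); (2|5)=-1, (4|5)=+1; sign (−1)^0·-1^3·+1^-3 = -1.
(a,b)_13: α=0, u≡2; β=2, v≡10 (mod 13); (2|13)=-1, (10|13)=+1; sign (−1)^0·-1^2·+1^0 = +1.
(a,b)_29: α=0, u≡19; β=-2, v≡19 (mod 29); (19|29)=-1, (19|29)=-1; sign (−1)^0·-1^-2·-1^0 = +1.
(a,b)_3: α=0, u≡1; β=-4, v≡1 (mod 3); (1|3)=+1, (1|3)=+1; sign (−1)^0·+1^-4·+1^0 = +1.
(a,b)_31: α=2, u≡3; β=0, v≡21 (mod 31); (3|31)=-1, (21|31)=-1; sign (−1)^0·-1^0·-1^2 = +1.
(a,b)_7: α=0, u≡4; β=1, v≡1 (mod 7); (4|7)=+1, (1|7)=+1; sign (−1)^0·+1^1·+1^0 = +1.
(a,b)_17: α=1, u≡7; β=1, v≡16 (mod 17); (7|17)=-1, (16|17)=+1; sign (−1)^0·-1^1·+1^1 = -1.
(a,b)_∞: sgn(85)=+, sgn(595)=+, so +1.
Ram(85, 595) = {5, 17}; no ℚ_5-point on the conic.

[5, 17]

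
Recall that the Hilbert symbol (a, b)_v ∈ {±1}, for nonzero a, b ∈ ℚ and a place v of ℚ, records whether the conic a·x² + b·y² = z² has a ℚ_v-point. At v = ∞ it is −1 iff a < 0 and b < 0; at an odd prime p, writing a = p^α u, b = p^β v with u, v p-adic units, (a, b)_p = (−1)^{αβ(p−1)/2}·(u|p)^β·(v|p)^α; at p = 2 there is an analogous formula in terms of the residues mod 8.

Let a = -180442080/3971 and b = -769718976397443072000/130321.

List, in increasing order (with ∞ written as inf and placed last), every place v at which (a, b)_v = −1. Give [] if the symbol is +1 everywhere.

[2, 7, 11, 13, 17, inf]

(a, b) ≡ (-170170, -1870) mod (ℚ^×)²; places V = {2, 3, 5, 7, 11, 13, 17, 19, ∞}.
(a,b)_∞: sgn(-170170)=−, sgn(-1870)=−, so -1.
(a,b)_3: α=6, u≡2; β=8, v≡2 (mod 3); (2|3)=-1, (2|3)=-1; sign (−1)^0·-1^8·-1^6 = +1.
(a,b)_2: α=5, β=21; u≡3, v≡1 (mod 8); ε(u)ε(v)=1·0, αω(v)=5·0, βω(u)=21·1; sum ≡ 1  ⇒  -1.
(a,b)_11: α=-1, u≡8; β=1, v≡8 (mod 11); (8|11)=-1, (8|11)=-1; sign (−1)^1·-1^1·-1^-1 = -1.
(a,b)_19: α=-2, u≡18; β=-4, v≡11 (mod 19); (18|19)=-1, (11|19)=+1; sign (−1)^0·-1^-4·+1^-2 = +1.
(a,b)_17: α=1, u≡5; β=3, v≡9 (mod 17); (5|17)=-1, (9|17)=+1; sign (−1)^0·-1^3·+1^1 = -1.
(a,b)_7: α=1, u≡2; β=2, v≡3 (mod 7); (2|7)=+1, (3|7)=-1; sign (−1)^0·+1^2·-1^1 = -1.
(a,b)_5: α=1, u≡4; β=3, v≡4 (mod 5); (4|5)=+1, (4|5)=+1; sign (−1)^0·+1^3·+1^1 = +1.
(a,b)_13: α=1, u≡3; β=2, v≡6 (mod 13); (3|13)=+1, (6|13)=-1; sign (−1)^0·+1^2·-1^1 = -1.
|Ram(-170170, -1870)| = 6, even; anisotropic at {2, 7, 11, 13, 17, ∞}.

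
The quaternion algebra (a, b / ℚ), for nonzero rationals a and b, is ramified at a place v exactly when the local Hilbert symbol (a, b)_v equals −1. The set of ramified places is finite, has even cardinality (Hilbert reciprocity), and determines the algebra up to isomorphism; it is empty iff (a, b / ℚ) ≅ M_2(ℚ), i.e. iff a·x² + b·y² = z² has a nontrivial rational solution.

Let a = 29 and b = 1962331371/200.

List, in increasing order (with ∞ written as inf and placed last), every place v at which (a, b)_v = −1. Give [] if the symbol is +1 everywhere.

[2, 11, 29, 37]

(a, b) ≡ (29, 10582) mod (ℚ^×)²; places V = {2, 3, 5, 7, 11, 13, 29, 37, ∞}.
(a,b)_7: α=0, u≡1; β=2, v≡3 (mod 7); (1|7)=+1, (3|7)=-1; sign (−1)^0·+1^2·-1^0 = +1.
(a,b)_∞: sgn(29)=+, sgn(10582)=+, so +1.
(a,b)_13: α=0, u≡3; β=1, v≡11 (mod 13); (3|13)=+1, (11|13)=-1; sign (−1)^0·+1^1·-1^0 = +1.
(a,b)_29: α=1, u≡1; β=2, v≡3 (mod 29); (1|29)=+1, (3|29)=-1; sign (−1)^0·+1^2·-1^1 = -1.
(a,b)_2: α=0, β=-3; u≡5, v≡3 (mod 8); ε(u)ε(v)=0·1, αω(v)=0·1, βω(u)=-3·1; sum ≡ 1  ⇒  -1.
(a,b)_5: α=0, u≡4; β=-2, v≡2 (mod 5); (4|5)=+1, (2|5)=-1; sign (−1)^0·+1^-2·-1^0 = +1.
(a,b)_3: α=0, u≡2; β=2, v≡1 (mod 3); (2|3)=-1, (1|3)=+1; sign (−1)^0·-1^2·+1^0 = +1.
(a,b)_37: α=0, u≡29; β=1, v≡27 (mod 37); (29|37)=-1, (27|37)=+1; sign (−1)^0·-1^1·+1^0 = -1.
(a,b)_11: α=0, u≡7; β=1, v≡9 (mod 11); (7|11)=-1, (9|11)=+1; sign (−1)^0·-1^1·+1^0 = -1.
|Ram(29, 10582)| = 4, even; anisotropic at {2, 11, 29, 37}.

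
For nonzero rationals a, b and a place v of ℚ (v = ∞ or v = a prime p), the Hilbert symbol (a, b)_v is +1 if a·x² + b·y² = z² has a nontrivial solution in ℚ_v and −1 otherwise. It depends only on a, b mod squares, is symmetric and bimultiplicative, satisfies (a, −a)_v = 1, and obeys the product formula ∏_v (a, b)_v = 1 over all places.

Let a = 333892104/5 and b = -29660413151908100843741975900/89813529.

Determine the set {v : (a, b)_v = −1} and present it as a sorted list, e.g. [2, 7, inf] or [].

[13, 17]

Mod squares: a ≡ 2730, b ≡ -119. Check v ∈ {∞, 2, 3, 5, 7, 11, 13, 17, 23}.
v=∞: 2730 > 0 and -119 < 0  ⇒  (a,b)_∞ = +1.
v=17: a=17^2·(≡10), b=17^7·(≡5) mod 17; (10|17)=-1, (5|17)=-1; (−1)^{2·7·8}·(-1)^7·(-1)^2 = -1.
v=3: a=3^1·(≡1), b=3^-12·(≡1) mod 3; (1|3)=+1, (1|3)=+1; (−1)^{1·-12·1}·(+1)^-12·(+1)^1 = +1.
v=11: a=11^0·(≡8), b=11^2·(≡8) mod 11; (8|11)=-1, (8|11)=-1; (−1)^{0·2·5}·(-1)^2·(-1)^0 = +1.
v=5: a=5^-1·(≡4), b=5^2·(≡1) mod 5; (4|5)=+1, (1|5)=+1; (−1)^{-1·2·2}·(+1)^2·(+1)^-1 = +1.
v=23: a=23^2·(≡2), b=23^6·(≡21) mod 23; (2|23)=+1, (21|23)=-1; (−1)^{2·6·11}·(+1)^6·(-1)^2 = +1.
v=2: v_2(a)=3, v_2(b)=2; units ≡ 5, 1 (mod 8); ε·ε+αω+βω = 0·0+3·0+2·1 ≡ 0  ⇒  (a,b)_2 = +1.
v=13: a=13^1·(≡5), b=13^-2·(≡5) mod 13; (5|13)=-1, (5|13)=-1; (−1)^{1·-2·6}·(-1)^-2·(-1)^1 = -1.
v=7: a=7^1·(≡5), b=7^9·(≡2) mod 7; (5|7)=-1, (2|7)=+1; (−1)^{1·9·3}·(-1)^9·(+1)^1 = +1.
(2730, -119 / ℚ) ramifies at {13, 17}: a division algebra.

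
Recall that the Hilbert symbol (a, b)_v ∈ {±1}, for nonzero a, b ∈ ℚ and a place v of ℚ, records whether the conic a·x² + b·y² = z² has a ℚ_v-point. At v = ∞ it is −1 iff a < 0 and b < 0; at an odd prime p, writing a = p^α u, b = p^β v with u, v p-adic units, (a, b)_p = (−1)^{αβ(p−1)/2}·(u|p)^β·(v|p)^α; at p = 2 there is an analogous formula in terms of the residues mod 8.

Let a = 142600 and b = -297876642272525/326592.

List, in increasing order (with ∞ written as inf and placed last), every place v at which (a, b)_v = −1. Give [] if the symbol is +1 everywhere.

[2, 7]

Mod squares: a ≡ 1426, b ≡ -203. Check v ∈ {∞, 2, 3, 5, 7, 23, 29, 31}.
v=3: a=3^0·(≡1), b=3^-6·(≡1) mod 3; (1|3)=+1, (1|3)=+1; (−1)^{0·-6·1}·(+1)^-6·(+1)^0 = +1.
v=29: a=29^0·(≡7), b=29^3·(≡22) mod 29; (7|29)=+1, (22|29)=+1; (−1)^{0·3·14}·(+1)^3·(+1)^0 = +1.
v=31: a=31^1·(≡12), b=31^4·(≡4) mod 31; (12|31)=-1, (4|31)=+1; (−1)^{1·4·15}·(-1)^4·(+1)^1 = +1.
v=7: a=7^0·(≡3), b=7^-1·(≡6) mod 7; (3|7)=-1, (6|7)=-1; (−1)^{0·-1·3}·(-1)^-1·(-1)^0 = -1.
v=5: a=5^2·(≡4), b=5^2·(≡2) mod 5; (4|5)=+1, (2|5)=-1; (−1)^{2·2·2}·(+1)^2·(-1)^2 = +1.
v=23: a=23^1·(≡13), b=23^2·(≡16) mod 23; (13|23)=+1, (16|23)=+1; (−1)^{1·2·11}·(+1)^2·(+1)^1 = +1.
v=2: v_2(a)=3, v_2(b)=-6; units ≡ 1, 5 (mod 8); ε·ε+αω+βω = 0·0+3·1+-6·0 ≡ 1  ⇒  (a,b)_2 = -1.
v=∞: 1426 > 0 and -203 < 0  ⇒  (a,b)_∞ = +1.
Ram(1426, -203) = {2, 7}; no ℚ_2-point on the conic.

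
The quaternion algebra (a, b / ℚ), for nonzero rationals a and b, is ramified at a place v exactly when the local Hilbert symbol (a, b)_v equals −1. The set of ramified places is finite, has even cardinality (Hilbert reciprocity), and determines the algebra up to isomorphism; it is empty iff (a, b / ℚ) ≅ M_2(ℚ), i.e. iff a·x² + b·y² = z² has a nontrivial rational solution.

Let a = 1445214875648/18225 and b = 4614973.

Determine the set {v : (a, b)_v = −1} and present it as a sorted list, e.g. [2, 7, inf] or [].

[17, 29]

Mod squares: a ≡ 419543, b ≡ 4614973. Check v ∈ {∞, 2, 3, 5, 11, 17, 23, 29, 37}.
v=5: a=5^-2·(≡2), b=5^0·(≡3) mod 5; (2|5)=-1, (3|5)=-1; (−1)^{-2·0·2}·(-1)^0·(-1)^-2 = +1.
v=29: a=29^3·(≡9), b=29^1·(≡14) mod 29; (9|29)=+1, (14|29)=-1; (−1)^{3·1·14}·(+1)^1·(-1)^3 = -1.
v=2: v_2(a)=12, v_2(b)=0; units ≡ 7, 5 (mod 8); ε·ε+αω+βω = 1·0+12·1+0·0 ≡ 0  ⇒  (a,b)_2 = +1.
v=∞: 419543 > 0 and 4614973 > 0  ⇒  (a,b)_∞ = +1.
v=11: a=11^0·(≡3), b=11^1·(≡3) mod 11; (3|11)=+1, (3|11)=+1; (−1)^{0·1·5}·(+1)^1·(+1)^0 = +1.
v=23: a=23^1·(≡16), b=23^1·(≡22) mod 23; (16|23)=+1, (22|23)=-1; (−1)^{1·1·11}·(+1)^1·(-1)^1 = +1.
v=3: a=3^-6·(≡2), b=3^0·(≡1) mod 3; (2|3)=-1, (1|3)=+1; (−1)^{-6·0·1}·(-1)^0·(+1)^-6 = +1.
v=17: a=17^1·(≡6), b=17^1·(≡13) mod 17; (6|17)=-1, (13|17)=+1; (−1)^{1·1·8}·(-1)^1·(+1)^1 = -1.
v=37: a=37^1·(≡8), b=37^1·(≡2) mod 37; (8|37)=-1, (2|37)=-1; (−1)^{1·1·18}·(-1)^1·(-1)^1 = +1.
Ram(419543, 4614973) = {17, 29}; no ℚ_17-point on the conic.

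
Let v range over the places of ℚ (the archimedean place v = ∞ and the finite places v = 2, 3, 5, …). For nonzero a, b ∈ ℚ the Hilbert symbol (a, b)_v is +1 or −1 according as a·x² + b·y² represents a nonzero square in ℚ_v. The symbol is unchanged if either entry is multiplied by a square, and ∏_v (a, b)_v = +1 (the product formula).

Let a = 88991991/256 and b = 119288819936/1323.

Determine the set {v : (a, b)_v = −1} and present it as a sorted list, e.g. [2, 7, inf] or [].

(a, b) ≡ (81719, 184848378) mod (ℚ^×)²; places V = {2, 3, 7, 11, 13, 17, 19, 23, 29, ∞}.
(a,b)_17: α=1, u≡13; β=1, v≡1 (mod 17); (13|17)=+1, (1|17)=+1; sign (−1)^0·+1^1·+1^1 = +1.
(a,b)_11: α=3, u≡1; β=3, v≡7 (mod 11); (1|11)=+1, (7|11)=-1; sign (−1)^1·+1^3·-1^3 = +1.
(a,b)_∞: sgn(81719)=+, sgn(184848378)=+, so +1.
(a,b)_23: α=1, u≡14; β=1, v≡20 (mod 23); (14|23)=-1, (20|23)=-1; sign (−1)^1·-1^1·-1^1 = -1.
(a,b)_13: α=0, u≡4; β=1, v≡2 (mod 13); (4|13)=+1, (2|13)=-1; sign (−1)^0·+1^1·-1^0 = +1.
(a,b)_7: α=0, u≡1; β=-2, v≡1 (mod 7); (1|7)=+1, (1|7)=+1; sign (−1)^0·+1^-2·+1^0 = +1.
(a,b)_29: α=0, u≡27; β=1, v≡11 (mod 29); (27|29)=-1, (11|29)=-1; sign (−1)^0·-1^1·-1^0 = -1.
(a,b)_19: α=1, u≡11; β=1, v≡7 (mod 19); (11|19)=+1, (7|19)=+1; sign (−1)^1·+1^1·+1^1 = -1.
(a,b)_3: α=2, u≡2; β=-3, v≡2 (mod 3); (2|3)=-1, (2|3)=-1; sign (−1)^0·-1^-3·-1^2 = -1.
(a,b)_2: α=-8, β=5; u≡7, v≡5 (mod 8); ε(u)ε(v)=1·0, αω(v)=-8·1, βω(u)=5·0; sum ≡ 0  ⇒  +1.
Ram(81719, 184848378) = {3, 19, 23, 29}; no ℚ_3-point on the conic.

[3, 19, 23, 29]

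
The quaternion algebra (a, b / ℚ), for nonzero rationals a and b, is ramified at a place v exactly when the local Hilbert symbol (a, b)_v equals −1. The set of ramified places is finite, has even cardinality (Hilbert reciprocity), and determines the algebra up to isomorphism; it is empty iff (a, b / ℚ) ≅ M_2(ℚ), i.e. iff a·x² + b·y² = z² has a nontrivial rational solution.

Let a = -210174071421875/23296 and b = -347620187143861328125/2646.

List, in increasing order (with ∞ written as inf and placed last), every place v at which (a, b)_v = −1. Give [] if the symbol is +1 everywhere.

[11, inf]

Mod squares: a ≡ -1001, b ≡ -510. Check v ∈ {∞, 2, 3, 5, 7, 11, 13, 17}.
v=5: a=5^6·(≡4), b=5^9·(≡3) mod 5; (4|5)=+1, (3|5)=-1; (−1)^{6·9·2}·(+1)^9·(-1)^6 = +1.
v=∞: -1001 < 0 and -510 < 0  ⇒  (a,b)_∞ = -1.
v=3: a=3^0·(≡1), b=3^-3·(≡1) mod 3; (1|3)=+1, (1|3)=+1; (−1)^{0·-3·1}·(+1)^-3·(+1)^0 = +1.
v=13: a=13^-1·(≡1), b=13^2·(≡12) mod 13; (1|13)=+1, (12|13)=+1; (−1)^{-1·2·6}·(+1)^2·(+1)^-1 = +1.
v=2: v_2(a)=-8, v_2(b)=-1; units ≡ 7, 1 (mod 8); ε·ε+αω+βω = 1·0+-8·0+-1·0 ≡ 0  ⇒  (a,b)_2 = +1.
v=17: a=17^4·(≡8), b=17^3·(≡2) mod 17; (8|17)=+1, (2|17)=+1; (−1)^{4·3·8}·(+1)^3·(+1)^4 = +1.
v=7: a=7^-1·(≡2), b=7^-2·(≡1) mod 7; (2|7)=+1, (1|7)=+1; (−1)^{-1·-2·3}·(+1)^-2·(+1)^-1 = +1.
v=11: a=11^5·(≡6), b=11^8·(≡2) mod 11; (6|11)=-1, (2|11)=-1; (−1)^{5·8·5}·(-1)^8·(-1)^5 = -1.
(-1001, -510 / ℚ) ramifies at {11, ∞}: a division algebra.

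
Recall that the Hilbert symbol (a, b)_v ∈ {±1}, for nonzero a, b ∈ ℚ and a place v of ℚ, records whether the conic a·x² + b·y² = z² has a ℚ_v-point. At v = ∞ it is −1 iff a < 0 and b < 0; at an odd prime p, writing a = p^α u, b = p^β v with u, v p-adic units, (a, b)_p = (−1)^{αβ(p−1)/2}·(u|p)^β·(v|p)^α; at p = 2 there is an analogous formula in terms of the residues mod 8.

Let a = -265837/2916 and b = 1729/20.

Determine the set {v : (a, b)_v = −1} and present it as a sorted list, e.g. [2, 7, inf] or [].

Mod squares: a ≡ -13, b ≡ 8645. Check v ∈ {∞, 2, 3, 5, 7, 11, 13, 19}.
v=5: a=5^0·(≡3), b=5^-1·(≡1) mod 5; (3|5)=-1, (1|5)=+1; (−1)^{0·-1·2}·(-1)^-1·(+1)^0 = -1.
v=11: a=11^2·(≡3), b=11^0·(≡10) mod 11; (3|11)=+1, (10|11)=-1; (−1)^{2·0·5}·(+1)^0·(-1)^2 = +1.
v=13: a=13^3·(≡12), b=13^1·(≡6) mod 13; (12|13)=+1, (6|13)=-1; (−1)^{3·1·6}·(+1)^1·(-1)^3 = -1.
v=7: a=7^0·(≡4), b=7^1·(≡5) mod 7; (4|7)=+1, (5|7)=-1; (−1)^{0·1·3}·(+1)^1·(-1)^0 = +1.
v=3: a=3^-6·(≡2), b=3^0·(≡2) mod 3; (2|3)=-1, (2|3)=-1; (−1)^{-6·0·1}·(-1)^0·(-1)^-6 = +1.
v=19: a=19^0·(≡16), b=19^1·(≡15) mod 19; (16|19)=+1, (15|19)=-1; (−1)^{0·1·9}·(+1)^1·(-1)^0 = +1.
v=∞: -13 < 0 and 8645 > 0  ⇒  (a,b)_∞ = +1.
v=2: v_2(a)=-2, v_2(b)=-2; units ≡ 3, 5 (mod 8); ε·ε+αω+βω = 1·0+-2·1+-2·1 ≡ 0  ⇒  (a,b)_2 = +1.
|Ram(-13, 8645)| = 2, even; anisotropic at {5, 13}.

[5, 13]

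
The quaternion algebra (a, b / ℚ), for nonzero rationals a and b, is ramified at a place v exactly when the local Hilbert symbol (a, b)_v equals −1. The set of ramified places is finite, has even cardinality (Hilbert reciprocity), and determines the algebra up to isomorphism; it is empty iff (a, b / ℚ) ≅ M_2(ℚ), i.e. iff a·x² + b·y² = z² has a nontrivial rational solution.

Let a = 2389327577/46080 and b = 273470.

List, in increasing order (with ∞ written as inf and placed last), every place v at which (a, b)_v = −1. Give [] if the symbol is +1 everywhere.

[2, 5, 19, 23, 29, 41]

Mod squares: a ≡ 418285, b ≡ 273470. Check v ∈ {∞, 2, 3, 5, 7, 13, 17, 19, 23, 29, 37, 41}.
v=37: a=37^1·(≡14), b=37^0·(≡3) mod 37; (14|37)=-1, (3|37)=+1; (−1)^{1·0·18}·(-1)^0·(+1)^1 = +1.
v=17: a=17^1·(≡11), b=17^0·(≡8) mod 17; (11|17)=-1, (8|17)=+1; (−1)^{1·0·8}·(-1)^0·(+1)^1 = +1.
v=5: a=5^-1·(≡2), b=5^1·(≡4) mod 5; (2|5)=-1, (4|5)=+1; (−1)^{-1·1·2}·(-1)^1·(+1)^-1 = -1.
v=7: a=7^1·(≡5), b=7^0·(≡1) mod 7; (5|7)=-1, (1|7)=+1; (−1)^{1·0·3}·(-1)^0·(+1)^1 = +1.
v=41: a=41^0·(≡27), b=41^1·(≡28) mod 41; (27|41)=-1, (28|41)=-1; (−1)^{0·1·20}·(-1)^1·(-1)^0 = -1.
v=19: a=19^1·(≡15), b=19^0·(≡3) mod 19; (15|19)=-1, (3|19)=-1; (−1)^{1·0·9}·(-1)^0·(-1)^1 = -1.
v=∞: 418285 > 0 and 273470 > 0  ⇒  (a,b)_∞ = +1.
v=2: v_2(a)=-10, v_2(b)=1; units ≡ 5, 7 (mod 8); ε·ε+αω+βω = 0·1+-10·0+1·1 ≡ 1  ⇒  (a,b)_2 = -1.
v=13: a=13^4·(≡10), b=13^0·(≡2) mod 13; (10|13)=+1, (2|13)=-1; (−1)^{4·0·6}·(+1)^0·(-1)^4 = +1.
v=3: a=3^-2·(≡1), b=3^0·(≡2) mod 3; (1|3)=+1, (2|3)=-1; (−1)^{-2·0·1}·(+1)^0·(-1)^-2 = +1.
v=29: a=29^0·(≡26), b=29^1·(≡5) mod 29; (26|29)=-1, (5|29)=+1; (−1)^{0·1·14}·(-1)^1·(+1)^0 = -1.
v=23: a=23^0·(≡14), b=23^1·(≡22) mod 23; (14|23)=-1, (22|23)=-1; (−1)^{0·1·11}·(-1)^1·(-1)^0 = -1.
Ram(418285, 273470) = {2, 5, 19, 23, 29, 41}; no ℚ_2-point on the conic.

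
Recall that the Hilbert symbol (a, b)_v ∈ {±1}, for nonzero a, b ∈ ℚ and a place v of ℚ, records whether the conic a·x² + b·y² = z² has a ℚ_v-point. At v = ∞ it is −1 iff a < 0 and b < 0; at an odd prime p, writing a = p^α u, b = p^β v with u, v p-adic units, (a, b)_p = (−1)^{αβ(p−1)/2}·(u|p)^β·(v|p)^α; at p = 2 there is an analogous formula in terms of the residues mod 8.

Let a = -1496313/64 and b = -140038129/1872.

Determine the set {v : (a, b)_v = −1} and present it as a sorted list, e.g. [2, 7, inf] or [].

[2, 11, 31, inf]

Mod squares: a ≡ -377, b ≡ -128557. Check v ∈ {∞, 2, 3, 7, 11, 13, 17, 29, 31}.
v=17: a=17^0·(≡6), b=17^2·(≡12) mod 17; (6|17)=-1, (12|17)=-1; (−1)^{0·2·8}·(-1)^2·(-1)^0 = +1.
v=31: a=31^0·(≡13), b=31^1·(≡20) mod 31; (13|31)=-1, (20|31)=+1; (−1)^{0·1·15}·(-1)^1·(+1)^0 = -1.
v=11: a=11^0·(≡8), b=11^1·(≡6) mod 11; (8|11)=-1, (6|11)=-1; (−1)^{0·1·5}·(-1)^1·(-1)^0 = -1.
v=13: a=13^1·(≡12), b=13^-1·(≡3) mod 13; (12|13)=+1, (3|13)=+1; (−1)^{1·-1·6}·(+1)^-1·(+1)^1 = +1.
v=7: a=7^2·(≡4), b=7^2·(≡6) mod 7; (4|7)=+1, (6|7)=-1; (−1)^{2·2·3}·(+1)^2·(-1)^2 = +1.
v=2: v_2(a)=-6, v_2(b)=-4; units ≡ 7, 3 (mod 8); ε·ε+αω+βω = 1·1+-6·1+-4·0 ≡ 1  ⇒  (a,b)_2 = -1.
v=3: a=3^4·(≡1), b=3^-2·(≡2) mod 3; (1|3)=+1, (2|3)=-1; (−1)^{4·-2·1}·(+1)^-2·(-1)^4 = +1.
v=∞: -377 < 0 and -128557 < 0  ⇒  (a,b)_∞ = -1.
v=29: a=29^1·(≡28), b=29^1·(≡13) mod 29; (28|29)=+1, (13|29)=+1; (−1)^{1·1·14}·(+1)^1·(+1)^1 = +1.
Ram(-377, -128557) = {2, 11, 31, ∞}; no ℚ_2-point on the conic.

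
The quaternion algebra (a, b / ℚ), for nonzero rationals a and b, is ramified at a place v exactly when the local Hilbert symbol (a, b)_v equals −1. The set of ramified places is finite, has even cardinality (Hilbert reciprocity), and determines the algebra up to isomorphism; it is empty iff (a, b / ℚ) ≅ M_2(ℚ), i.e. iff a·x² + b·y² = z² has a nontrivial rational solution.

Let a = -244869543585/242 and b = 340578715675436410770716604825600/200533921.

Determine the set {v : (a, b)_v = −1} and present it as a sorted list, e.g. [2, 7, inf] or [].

[2, 23]

(a, b) ≡ (-206770, 589) mod (ℚ^×)²; places V = {2, 3, 5, 7, 11, 17, 19, 23, 29, 31, ∞}.
(a,b)_7: α=0, u≡3; β=-4, v≡4 (mod 7); (3|7)=-1, (4|7)=+1; sign (−1)^0·-1^-4·+1^0 = +1.
(a,b)_19: α=2, u≡11; β=5, v≡15 (mod 19); (11|19)=+1, (15|19)=-1; sign (−1)^0·+1^5·-1^2 = +1.
(a,b)_11: α=-2, u≡2; β=0, v≡6 (mod 11); (2|11)=-1, (6|11)=-1; sign (−1)^0·-1^0·-1^-2 = +1.
(a,b)_∞: sgn(-206770)=−, sgn(589)=+, so +1.
(a,b)_29: α=1, u≡24; β=2, v≡5 (mod 29); (24|29)=+1, (5|29)=+1; sign (−1)^0·+1^2·+1^1 = +1.
(a,b)_17: α=0, u≡8; β=-4, v≡6 (mod 17); (8|17)=+1, (6|17)=-1; sign (−1)^0·+1^-4·-1^0 = +1.
(a,b)_2: α=-1, β=16; u≡7, v≡5 (mod 8); ε(u)ε(v)=1·0, αω(v)=-1·1, βω(u)=16·0; sum ≡ 1  ⇒  -1.
(a,b)_31: α=1, u≡22; β=5, v≡8 (mod 31); (22|31)=-1, (8|31)=+1; sign (−1)^1·-1^5·+1^1 = +1.
(a,b)_5: α=1, u≡4; β=2, v≡4 (mod 5); (4|5)=+1, (4|5)=+1; sign (−1)^0·+1^2·+1^1 = +1.
(a,b)_23: α=1, u≡12; β=0, v≡15 (mod 23); (12|23)=+1, (15|23)=-1; sign (−1)^0·+1^0·-1^1 = -1.
(a,b)_3: α=8, u≡2; β=20, v≡1 (mod 3); (2|3)=-1, (1|3)=+1; sign (−1)^0·-1^20·+1^8 = +1.
(-206770, 589 / ℚ) ramifies at {2, 23}: a division algebra.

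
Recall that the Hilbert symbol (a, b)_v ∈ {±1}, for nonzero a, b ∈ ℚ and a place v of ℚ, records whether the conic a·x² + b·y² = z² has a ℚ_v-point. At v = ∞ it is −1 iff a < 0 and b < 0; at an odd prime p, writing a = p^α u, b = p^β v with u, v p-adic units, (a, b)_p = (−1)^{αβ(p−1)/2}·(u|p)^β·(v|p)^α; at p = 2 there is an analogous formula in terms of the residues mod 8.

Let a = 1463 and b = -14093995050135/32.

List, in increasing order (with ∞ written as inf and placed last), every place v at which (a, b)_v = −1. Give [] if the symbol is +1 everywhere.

(a, b) ≡ (1463, -424270) mod (ℚ^×)²; places V = {2, 3, 5, 7, 11, 13, 19, 29, ∞}.
(a,b)_19: α=1, u≡1; β=3, v≡14 (mod 19); (1|19)=+1, (14|19)=-1; sign (−1)^1·+1^3·-1^1 = +1.
(a,b)_7: α=1, u≡6; β=1, v≡6 (mod 7); (6|7)=-1, (6|7)=-1; sign (−1)^1·-1^1·-1^1 = -1.
(a,b)_29: α=0, u≡13; β=1, v≡10 (mod 29); (13|29)=+1, (10|29)=-1; sign (−1)^0·+1^1·-1^0 = +1.
(a,b)_11: α=1, u≡1; β=3, v≡10 (mod 11); (1|11)=+1, (10|11)=-1; sign (−1)^1·+1^3·-1^1 = +1.
(a,b)_3: α=0, u≡2; β=2, v≡2 (mod 3); (2|3)=-1, (2|3)=-1; sign (−1)^0·-1^2·-1^0 = +1.
(a,b)_∞: sgn(1463)=+, sgn(-424270)=−, so +1.
(a,b)_5: α=0, u≡3; β=1, v≡4 (mod 5); (3|5)=-1, (4|5)=+1; sign (−1)^0·-1^1·+1^0 = -1.
(a,b)_2: α=0, β=-5; u≡7, v≡1 (mod 8); ε(u)ε(v)=1·0, αω(v)=0·0, βω(u)=-5·0; sum ≡ 0  ⇒  +1.
(a,b)_13: α=0, u≡7; β=2, v≡5 (mod 13); (7|13)=-1, (5|13)=-1; sign (−1)^0·-1^2·-1^0 = +1.
Ram(1463, -424270) = {5, 7}; no ℚ_5-point on the conic.

[5, 7]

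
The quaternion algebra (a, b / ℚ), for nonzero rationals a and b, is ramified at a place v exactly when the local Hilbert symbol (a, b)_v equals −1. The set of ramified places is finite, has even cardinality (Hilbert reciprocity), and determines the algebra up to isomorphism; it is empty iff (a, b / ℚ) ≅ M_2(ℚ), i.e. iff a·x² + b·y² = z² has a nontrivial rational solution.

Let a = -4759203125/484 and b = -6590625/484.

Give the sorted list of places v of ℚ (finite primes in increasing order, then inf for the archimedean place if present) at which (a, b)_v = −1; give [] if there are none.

(a, b) ≡ (-304589, -10545) mod (ℚ^×)²; places V = {2, 3, 5, 11, 17, 19, 23, 37, 41, ∞}.
(a,b)_∞: sgn(-304589)=−, sgn(-10545)=−, so -1.
(a,b)_11: α=-2, u≡4; β=-2, v≡9 (mod 11); (4|11)=+1, (9|11)=+1; sign (−1)^0·+1^-2·+1^-2 = +1.
(a,b)_41: α=1, u≡4; β=0, v≡10 (mod 41); (4|41)=+1, (10|41)=+1; sign (−1)^0·+1^0·+1^1 = +1.
(a,b)_19: α=1, u≡6; β=1, v≡3 (mod 19); (6|19)=+1, (3|19)=-1; sign (−1)^1·+1^1·-1^1 = +1.
(a,b)_5: α=6, u≡4; β=5, v≡4 (mod 5); (4|5)=+1, (4|5)=+1; sign (−1)^0·+1^5·+1^6 = +1.
(a,b)_3: α=0, u≡1; β=1, v≡1 (mod 3); (1|3)=+1, (1|3)=+1; sign (−1)^0·+1^1·+1^0 = +1.
(a,b)_2: α=-2, β=-2; u≡3, v≡7 (mod 8); ε(u)ε(v)=1·1, αω(v)=-2·0, βω(u)=-2·1; sum ≡ 1  ⇒  -1.
(a,b)_37: α=0, u≡31; β=1, v≡10 (mod 37); (31|37)=-1, (10|37)=+1; sign (−1)^0·-1^1·+1^0 = -1.
(a,b)_17: α=1, u≡13; β=0, v≡11 (mod 17); (13|17)=+1, (11|17)=-1; sign (−1)^0·+1^0·-1^1 = -1.
(a,b)_23: α=1, u≡17; β=0, v≡2 (mod 23); (17|23)=-1, (2|23)=+1; sign (−1)^0·-1^0·+1^1 = +1.
(-304589, -10545 / ℚ) ramifies at {2, 17, 37, ∞}: a division algebra.

[2, 17, 37, inf]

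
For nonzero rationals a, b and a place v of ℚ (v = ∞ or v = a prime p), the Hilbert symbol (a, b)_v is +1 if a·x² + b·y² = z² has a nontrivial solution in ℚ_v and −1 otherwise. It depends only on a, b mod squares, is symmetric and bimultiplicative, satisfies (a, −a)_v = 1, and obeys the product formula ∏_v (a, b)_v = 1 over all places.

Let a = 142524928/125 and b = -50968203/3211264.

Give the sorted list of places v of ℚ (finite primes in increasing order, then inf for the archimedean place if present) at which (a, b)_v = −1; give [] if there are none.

Mod squares: a ≡ 56810, b ≡ -301587. Check v ∈ {∞, 2, 3, 5, 7, 11, 13, 19, 23, 37}.
v=2: v_2(a)=9, v_2(b)=-16; units ≡ 5, 5 (mod 8); ε·ε+αω+βω = 0·0+9·1+-16·1 ≡ 1  ⇒  (a,b)_2 = -1.
v=7: a=7^2·(≡3), b=7^-2·(≡4) mod 7; (3|7)=-1, (4|7)=+1; (−1)^{2·-2·3}·(-1)^-2·(+1)^2 = +1.
v=∞: 56810 > 0 and -301587 < 0  ⇒  (a,b)_∞ = +1.
v=5: a=5^-3·(≡3), b=5^0·(≡3) mod 5; (3|5)=-1, (3|5)=-1; (−1)^{-3·0·2}·(-1)^0·(-1)^-3 = -1.
v=19: a=19^1·(≡5), b=19^1·(≡11) mod 19; (5|19)=+1, (11|19)=+1; (−1)^{1·1·9}·(+1)^1·(+1)^1 = -1.
v=13: a=13^1·(≡11), b=13^3·(≡8) mod 13; (11|13)=-1, (8|13)=-1; (−1)^{1·3·6}·(-1)^3·(-1)^1 = +1.
v=3: a=3^0·(≡2), b=3^1·(≡1) mod 3; (2|3)=-1, (1|3)=+1; (−1)^{0·1·1}·(-1)^1·(+1)^0 = -1.
v=23: a=23^1·(≡3), b=23^0·(≡1) mod 23; (3|23)=+1, (1|23)=+1; (−1)^{1·0·11}·(+1)^0·(+1)^1 = +1.
v=37: a=37^0·(≡24), b=37^1·(≡3) mod 37; (24|37)=-1, (3|37)=+1; (−1)^{0·1·18}·(-1)^1·(+1)^0 = -1.
v=11: a=11^0·(≡10), b=11^1·(≡2) mod 11; (10|11)=-1, (2|11)=-1; (−1)^{0·1·5}·(-1)^1·(-1)^0 = -1.
Ram(56810, -301587) = {2, 3, 5, 11, 19, 37}; no ℚ_2-point on the conic.

[2, 3, 5, 11, 19, 37]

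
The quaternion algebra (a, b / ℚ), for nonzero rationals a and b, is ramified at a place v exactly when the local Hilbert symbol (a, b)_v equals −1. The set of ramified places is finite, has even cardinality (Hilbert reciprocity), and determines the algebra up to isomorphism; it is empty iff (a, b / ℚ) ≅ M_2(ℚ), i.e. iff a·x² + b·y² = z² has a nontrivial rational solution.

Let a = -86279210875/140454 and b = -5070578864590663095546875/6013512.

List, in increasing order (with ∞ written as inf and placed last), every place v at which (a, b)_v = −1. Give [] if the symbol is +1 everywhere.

[2, 3, 5, 13, 23, inf]

Mod squares: a ≡ -4290, b ≡ -230230. Check v ∈ {∞, 2, 3, 5, 7, 11, 13, 17, 23}.
v=∞: -4290 < 0 and -230230 < 0  ⇒  (a,b)_∞ = -1.
v=3: a=3^-5·(≡1), b=3^-2·(≡2) mod 3; (1|3)=+1, (2|3)=-1; (−1)^{-5·-2·1}·(+1)^-2·(-1)^-5 = -1.
v=5: a=5^3·(≡2), b=5^7·(≡1) mod 5; (2|5)=-1, (1|5)=+1; (−1)^{3·7·2}·(-1)^7·(+1)^3 = -1.
v=17: a=17^-2·(≡11), b=17^-4·(≡9) mod 17; (11|17)=-1, (9|17)=+1; (−1)^{-2·-4·8}·(-1)^-4·(+1)^-2 = +1.
v=7: a=7^0·(≡4), b=7^1·(≡3) mod 7; (4|7)=+1, (3|7)=-1; (−1)^{0·1·3}·(+1)^1·(-1)^0 = +1.
v=23: a=23^0·(≡10), b=23^1·(≡4) mod 23; (10|23)=-1, (4|23)=+1; (−1)^{0·1·11}·(-1)^1·(+1)^0 = -1.
v=11: a=11^1·(≡10), b=11^3·(≡3) mod 11; (10|11)=-1, (3|11)=+1; (−1)^{1·3·5}·(-1)^3·(+1)^1 = +1.
v=2: v_2(a)=-1, v_2(b)=-3; units ≡ 7, 5 (mod 8); ε·ε+αω+βω = 1·0+-1·1+-3·0 ≡ 1  ⇒  (a,b)_2 = -1.
v=13: a=13^7·(≡8), b=13^13·(≡9) mod 13; (8|13)=-1, (9|13)=+1; (−1)^{7·13·6}·(-1)^13·(+1)^7 = -1.
(-4290, -230230 / ℚ) ramifies at {2, 3, 5, 13, 23, ∞}: a division algebra.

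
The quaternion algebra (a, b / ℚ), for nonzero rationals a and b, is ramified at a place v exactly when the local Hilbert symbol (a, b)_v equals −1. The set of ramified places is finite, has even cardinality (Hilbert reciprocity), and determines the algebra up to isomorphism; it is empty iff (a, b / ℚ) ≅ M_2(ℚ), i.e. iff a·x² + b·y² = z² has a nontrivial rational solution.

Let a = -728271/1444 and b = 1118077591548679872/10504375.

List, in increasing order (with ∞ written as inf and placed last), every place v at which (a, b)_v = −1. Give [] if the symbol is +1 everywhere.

[3, 11, 19, 37]

(a, b) ≡ (-111, 80059749) mod (ℚ^×)²; places V = {2, 3, 5, 7, 11, 17, 19, 29, 37, ∞}.
(a,b)_2: α=-2, β=6; u≡1, v≡5 (mod 8); ε(u)ε(v)=0·0, αω(v)=-2·1, βω(u)=6·0; sum ≡ 0  ⇒  +1.
(a,b)_∞: sgn(-111)=−, sgn(80059749)=+, so +1.
(a,b)_5: α=0, u≡1; β=-4, v≡1 (mod 5); (1|5)=+1, (1|5)=+1; sign (−1)^0·+1^-4·+1^0 = +1.
(a,b)_29: α=0, u≡28; β=1, v≡11 (mod 29); (28|29)=+1, (11|29)=-1; sign (−1)^0·+1^1·-1^0 = +1.
(a,b)_17: α=0, u≡8; β=3, v≡5 (mod 17); (8|17)=+1, (5|17)=-1; sign (−1)^0·+1^3·-1^0 = +1.
(a,b)_3: α=9, u≡2; β=1, v≡2 (mod 3); (2|3)=-1, (2|3)=-1; sign (−1)^1·-1^1·-1^9 = -1.
(a,b)_7: α=0, u≡1; β=-5, v≡6 (mod 7); (1|7)=+1, (6|7)=-1; sign (−1)^0·+1^-5·-1^0 = +1.
(a,b)_19: α=-2, u≡14; β=3, v≡13 (mod 19); (14|19)=-1, (13|19)=-1; sign (−1)^0·-1^3·-1^-2 = -1.
(a,b)_11: α=0, u≡2; β=5, v≡3 (mod 11); (2|11)=-1, (3|11)=+1; sign (−1)^0·-1^5·+1^0 = -1.
(a,b)_37: α=1, u≡1; β=1, v≡32 (mod 37); (1|37)=+1, (32|37)=-1; sign (−1)^0·+1^1·-1^1 = -1.
|Ram(-111, 80059749)| = 4, even; anisotropic at {3, 11, 19, 37}.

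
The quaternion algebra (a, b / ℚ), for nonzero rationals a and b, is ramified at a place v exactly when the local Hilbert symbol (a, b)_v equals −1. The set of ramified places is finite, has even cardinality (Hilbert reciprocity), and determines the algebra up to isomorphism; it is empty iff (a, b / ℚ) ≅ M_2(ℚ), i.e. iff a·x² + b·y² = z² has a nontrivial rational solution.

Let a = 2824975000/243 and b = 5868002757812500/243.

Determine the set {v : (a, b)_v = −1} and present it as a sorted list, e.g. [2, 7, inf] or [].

(a, b) ≡ (11730, 255) mod (ℚ^×)²; places V = {2, 3, 5, 17, 23, ∞}.
(a,b)_5: α=5, u≡4; β=9, v≡4 (mod 5); (4|5)=+1, (4|5)=+1; sign (−1)^0·+1^9·+1^5 = +1.
(a,b)_23: α=1, u≡6; β=2, v≡18 (mod 23); (6|23)=+1, (18|23)=+1; sign (−1)^0·+1^2·+1^1 = +1.
(a,b)_3: α=-5, u≡1; β=-5, v≡1 (mod 3); (1|3)=+1, (1|3)=+1; sign (−1)^1·+1^-5·+1^-5 = -1.
(a,b)_17: α=3, u≡12; β=5, v≡9 (mod 17); (12|17)=-1, (9|17)=+1; sign (−1)^0·-1^5·+1^3 = -1.
(a,b)_2: α=3, β=2; u≡1, v≡7 (mod 8); ε(u)ε(v)=0·1, αω(v)=3·0, βω(u)=2·0; sum ≡ 0  ⇒  +1.
(a,b)_∞: sgn(11730)=+, sgn(255)=+, so +1.
(11730, 255 / ℚ) ramifies at {3, 17}: a division algebra.

[3, 17]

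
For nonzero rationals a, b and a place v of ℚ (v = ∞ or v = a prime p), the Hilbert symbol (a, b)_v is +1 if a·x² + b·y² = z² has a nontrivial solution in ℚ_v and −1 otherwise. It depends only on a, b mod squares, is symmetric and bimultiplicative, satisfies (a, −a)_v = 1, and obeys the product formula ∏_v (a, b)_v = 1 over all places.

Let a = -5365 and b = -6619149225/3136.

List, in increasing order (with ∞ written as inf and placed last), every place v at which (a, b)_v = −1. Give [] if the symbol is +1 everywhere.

Mod squares: a ≡ -5365, b ≡ -21489. Check v ∈ {∞, 2, 3, 5, 7, 13, 19, 29, 37}.
v=29: a=29^1·(≡18), b=29^1·(≡23) mod 29; (18|29)=-1, (23|29)=+1; (−1)^{1·1·14}·(-1)^1·(+1)^1 = -1.
v=19: a=19^0·(≡12), b=19^1·(≡11) mod 19; (12|19)=-1, (11|19)=+1; (−1)^{0·1·9}·(-1)^1·(+1)^0 = -1.
v=2: v_2(a)=0, v_2(b)=-6; units ≡ 3, 7 (mod 8); ε·ε+αω+βω = 1·1+0·0+-6·1 ≡ 1  ⇒  (a,b)_2 = -1.
v=∞: -5365 < 0 and -21489 < 0  ⇒  (a,b)_∞ = -1.
v=13: a=13^0·(≡4), b=13^1·(≡11) mod 13; (4|13)=+1, (11|13)=-1; (−1)^{0·1·6}·(+1)^1·(-1)^0 = +1.
v=5: a=5^1·(≡2), b=5^2·(≡1) mod 5; (2|5)=-1, (1|5)=+1; (−1)^{1·2·2}·(-1)^2·(+1)^1 = +1.
v=37: a=37^1·(≡3), b=37^2·(≡22) mod 37; (3|37)=+1, (22|37)=-1; (−1)^{1·2·18}·(+1)^2·(-1)^1 = -1.
v=7: a=7^0·(≡4), b=7^-2·(≡4) mod 7; (4|7)=+1, (4|7)=+1; (−1)^{0·-2·3}·(+1)^-2·(+1)^0 = +1.
v=3: a=3^0·(≡2), b=3^3·(≡1) mod 3; (2|3)=-1, (1|3)=+1; (−1)^{0·3·1}·(-1)^3·(+1)^0 = -1.
(-5365, -21489 / ℚ) ramifies at {2, 3, 19, 29, 37, ∞}: a division algebra.

[2, 3, 19, 29, 37, inf]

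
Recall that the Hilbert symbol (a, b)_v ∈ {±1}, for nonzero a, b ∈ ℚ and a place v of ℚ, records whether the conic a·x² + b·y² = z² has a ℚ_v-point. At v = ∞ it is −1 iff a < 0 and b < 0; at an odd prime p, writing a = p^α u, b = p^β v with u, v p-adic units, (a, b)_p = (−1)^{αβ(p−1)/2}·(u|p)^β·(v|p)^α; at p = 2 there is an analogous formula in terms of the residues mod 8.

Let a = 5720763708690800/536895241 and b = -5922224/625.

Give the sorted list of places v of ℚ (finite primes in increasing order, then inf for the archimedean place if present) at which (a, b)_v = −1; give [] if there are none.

[]

Mod squares: a ≡ 23, b ≡ -3059. Check v ∈ {∞, 2, 5, 7, 11, 17, 19, 23, 29, 47}.
v=29: a=29^-2·(≡22), b=29^0·(≡17) mod 29; (22|29)=+1, (17|29)=-1; (−1)^{-2·0·14}·(+1)^0·(-1)^-2 = +1.
v=5: a=5^2·(≡2), b=5^-4·(≡1) mod 5; (2|5)=-1, (1|5)=+1; (−1)^{2·-4·2}·(-1)^-4·(+1)^2 = +1.
v=11: a=11^4·(≡4), b=11^2·(≡8) mod 11; (4|11)=+1, (8|11)=-1; (−1)^{4·2·5}·(+1)^2·(-1)^4 = +1.
v=17: a=17^-2·(≡14), b=17^0·(≡9) mod 17; (14|17)=-1, (9|17)=+1; (−1)^{-2·0·8}·(-1)^0·(+1)^-2 = +1.
v=23: a=23^1·(≡16), b=23^1·(≡5) mod 23; (16|23)=+1, (5|23)=-1; (−1)^{1·1·11}·(+1)^1·(-1)^1 = +1.
v=47: a=47^-2·(≡13), b=47^0·(≡31) mod 47; (13|47)=-1, (31|47)=-1; (−1)^{-2·0·23}·(-1)^0·(-1)^-2 = +1.
v=2: v_2(a)=4, v_2(b)=4; units ≡ 7, 5 (mod 8); ε·ε+αω+βω = 1·0+4·1+4·0 ≡ 0  ⇒  (a,b)_2 = +1.
v=19: a=19^2·(≡5), b=19^1·(≡10) mod 19; (5|19)=+1, (10|19)=-1; (−1)^{2·1·9}·(+1)^1·(-1)^2 = +1.
v=7: a=7^6·(≡4), b=7^1·(≡1) mod 7; (4|7)=+1, (1|7)=+1; (−1)^{6·1·3}·(+1)^1·(+1)^6 = +1.
v=∞: 23 > 0 and -3059 < 0  ⇒  (a,b)_∞ = +1.
Every local symbol is +1, so the conic 23·x² + -3059·y² = z² has ℚ_v-points for all v and hence a ℚ-point; (a, b / ℚ) ≅ M_2(ℚ).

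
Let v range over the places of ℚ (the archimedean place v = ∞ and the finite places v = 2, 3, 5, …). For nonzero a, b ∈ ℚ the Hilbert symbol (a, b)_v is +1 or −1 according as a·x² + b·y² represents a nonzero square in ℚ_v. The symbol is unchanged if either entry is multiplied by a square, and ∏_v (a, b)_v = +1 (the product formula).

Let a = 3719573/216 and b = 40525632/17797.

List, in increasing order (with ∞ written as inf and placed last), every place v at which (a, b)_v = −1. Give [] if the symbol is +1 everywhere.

[7, 11, 13, 19]

(a, b) ≡ (16302, 1729) mod (ℚ^×)²; places V = {2, 3, 7, 11, 13, 19, 23, 37, ∞}.
(a,b)_11: α=1, u≡2; β=0, v≡7 (mod 11); (2|11)=-1, (7|11)=-1; sign (−1)^0·-1^0·-1^1 = -1.
(a,b)_7: α=0, u≡3; β=1, v≡4 (mod 7); (3|7)=-1, (4|7)=+1; sign (−1)^0·-1^1·+1^0 = -1.
(a,b)_2: α=-3, β=6; u≡7, v≡1 (mod 8); ε(u)ε(v)=1·0, αω(v)=-3·0, βω(u)=6·0; sum ≡ 0  ⇒  +1.
(a,b)_3: α=-3, u≡1; β=2, v≡1 (mod 3); (1|3)=+1, (1|3)=+1; sign (−1)^0·+1^2·+1^-3 = +1.
(a,b)_19: α=1, u≡15; β=1, v≡2 (mod 19); (15|19)=-1, (2|19)=-1; sign (−1)^1·-1^1·-1^1 = -1.
(a,b)_23: α=0, u≡4; β=2, v≡1 (mod 23); (4|23)=+1, (1|23)=+1; sign (−1)^0·+1^2·+1^0 = +1.
(a,b)_13: α=1, u≡7; β=-1, v≡1 (mod 13); (7|13)=-1, (1|13)=+1; sign (−1)^0·-1^-1·+1^1 = -1.
(a,b)_37: α=2, u≡22; β=-2, v≡1 (mod 37); (22|37)=-1, (1|37)=+1; sign (−1)^0·-1^-2·+1^2 = +1.
(a,b)_∞: sgn(16302)=+, sgn(1729)=+, so +1.
(16302, 1729 / ℚ) ramifies at {7, 11, 13, 19}: a division algebra.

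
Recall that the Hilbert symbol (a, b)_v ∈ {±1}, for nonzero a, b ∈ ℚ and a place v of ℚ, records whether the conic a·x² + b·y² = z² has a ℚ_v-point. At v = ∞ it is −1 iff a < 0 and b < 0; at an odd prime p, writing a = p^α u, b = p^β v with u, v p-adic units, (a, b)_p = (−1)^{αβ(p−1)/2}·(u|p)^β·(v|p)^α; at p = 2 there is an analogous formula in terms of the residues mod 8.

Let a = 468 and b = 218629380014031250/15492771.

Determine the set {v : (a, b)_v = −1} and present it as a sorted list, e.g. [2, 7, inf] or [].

[2, 13, 19, 41]

(a, b) ≡ (13, 1558) mod (ℚ^×)²; places V = {2, 3, 5, 7, 11, 13, 17, 19, 41, 43, 47, ∞}.
(a,b)_∞: sgn(13)=+, sgn(1558)=+, so +1.
(a,b)_11: α=0, u≡6; β=2, v≡10 (mod 11); (6|11)=-1, (10|11)=-1; sign (−1)^0·-1^2·-1^0 = +1.
(a,b)_2: α=2, β=1; u≡5, v≡3 (mod 8); ε(u)ε(v)=0·1, αω(v)=2·1, βω(u)=1·1; sum ≡ 1  ⇒  -1.
(a,b)_7: α=0, u≡6; β=-2, v≡4 (mod 7); (6|7)=-1, (4|7)=+1; sign (−1)^0·-1^-2·+1^0 = +1.
(a,b)_47: α=0, u≡45; β=4, v≡25 (mod 47); (45|47)=-1, (25|47)=+1; sign (−1)^0·-1^4·+1^0 = +1.
(a,b)_19: α=0, u≡12; β=-1, v≡9 (mod 19); (12|19)=-1, (9|19)=+1; sign (−1)^0·-1^-1·+1^0 = -1.
(a,b)_17: α=0, u≡9; β=2, v≡7 (mod 17); (9|17)=+1, (7|17)=-1; sign (−1)^0·+1^2·-1^0 = +1.
(a,b)_3: α=2, u≡1; β=-2, v≡1 (mod 3); (1|3)=+1, (1|3)=+1; sign (−1)^0·+1^-2·+1^2 = +1.
(a,b)_41: α=0, u≡17; β=1, v≡14 (mod 41); (17|41)=-1, (14|41)=-1; sign (−1)^0·-1^1·-1^0 = -1.
(a,b)_5: α=0, u≡3; β=6, v≡3 (mod 5); (3|5)=-1, (3|5)=-1; sign (−1)^0·-1^6·-1^0 = +1.
(a,b)_13: α=1, u≡10; β=0, v≡7 (mod 13); (10|13)=+1, (7|13)=-1; sign (−1)^0·+1^0·-1^1 = -1.
(a,b)_43: α=0, u≡38; β=-2, v≡16 (mod 43); (38|43)=+1, (16|43)=+1; sign (−1)^0·+1^-2·+1^0 = +1.
|Ram(13, 1558)| = 4, even; anisotropic at {2, 13, 19, 41}.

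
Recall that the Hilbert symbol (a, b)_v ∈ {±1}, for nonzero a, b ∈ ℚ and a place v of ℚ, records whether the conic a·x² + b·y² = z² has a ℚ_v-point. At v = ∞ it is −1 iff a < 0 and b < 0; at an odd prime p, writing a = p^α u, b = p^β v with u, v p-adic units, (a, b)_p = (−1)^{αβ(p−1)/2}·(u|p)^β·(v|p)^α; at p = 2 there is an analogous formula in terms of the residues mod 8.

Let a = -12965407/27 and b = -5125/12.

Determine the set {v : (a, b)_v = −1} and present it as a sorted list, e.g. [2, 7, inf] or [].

[3, 17, 41, inf]

(a, b) ≡ (-134589, -615) mod (ℚ^×)²; places V = {2, 3, 5, 7, 13, 17, 29, 41, ∞}.
(a,b)_13: α=1, u≡8; β=0, v≡3 (mod 13); (8|13)=-1, (3|13)=+1; sign (−1)^0·-1^0·+1^1 = +1.
(a,b)_5: α=0, u≡4; β=3, v≡2 (mod 5); (4|5)=+1, (2|5)=-1; sign (−1)^0·+1^3·-1^0 = +1.
(a,b)_3: α=-3, u≡2; β=-1, v≡2 (mod 3); (2|3)=-1, (2|3)=-1; sign (−1)^1·-1^-1·-1^-3 = -1.
(a,b)_41: α=0, u≡13; β=1, v≡34 (mod 41); (13|41)=-1, (34|41)=-1; sign (−1)^0·-1^1·-1^0 = -1.
(a,b)_29: α=1, u≡24; β=0, v≡20 (mod 29); (24|29)=+1, (20|29)=+1; sign (−1)^0·+1^0·+1^1 = +1.
(a,b)_7: α=1, u≡1; β=0, v≡4 (mod 7); (1|7)=+1, (4|7)=+1; sign (−1)^0·+1^0·+1^1 = +1.
(a,b)_17: α=3, u≡3; β=0, v≡5 (mod 17); (3|17)=-1, (5|17)=-1; sign (−1)^0·-1^0·-1^3 = -1.
(a,b)_2: α=0, β=-2; u≡3, v≡1 (mod 8); ε(u)ε(v)=1·0, αω(v)=0·0, βω(u)=-2·1; sum ≡ 0  ⇒  +1.
(a,b)_∞: sgn(-134589)=−, sgn(-615)=−, so -1.
Ram(-134589, -615) = {3, 17, 41, ∞}; no ℚ_3-point on the conic.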